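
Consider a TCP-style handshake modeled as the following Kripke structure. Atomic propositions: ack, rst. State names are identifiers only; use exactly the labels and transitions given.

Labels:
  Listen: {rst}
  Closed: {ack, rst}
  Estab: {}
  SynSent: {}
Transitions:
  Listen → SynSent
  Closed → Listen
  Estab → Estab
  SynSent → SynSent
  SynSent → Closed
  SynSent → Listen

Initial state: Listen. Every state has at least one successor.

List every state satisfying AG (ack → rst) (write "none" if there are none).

States satisfying ack → rst: {Listen, Closed, Estab, SynSent}.
States satisfying AG (ack → rst): {Listen, Closed, Estab, SynSent}.

{Listen, Closed, Estab, SynSent}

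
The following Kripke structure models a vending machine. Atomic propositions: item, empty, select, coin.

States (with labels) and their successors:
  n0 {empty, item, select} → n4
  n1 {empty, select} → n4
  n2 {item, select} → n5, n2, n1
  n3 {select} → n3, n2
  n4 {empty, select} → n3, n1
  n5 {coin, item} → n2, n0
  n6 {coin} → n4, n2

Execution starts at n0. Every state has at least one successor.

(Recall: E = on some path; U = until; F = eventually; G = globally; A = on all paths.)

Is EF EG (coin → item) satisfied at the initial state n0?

Holds

States satisfying EG (coin → item): {n0, n1, n2, n3, n4, n5}.
States satisfying EF EG (coin → item): {n0, n1, n2, n3, n4, n5, n6}.
Some path from n0 reaches a state where EG (coin → item) holds.
n0 ∈ Sat(EF EG (coin → item)).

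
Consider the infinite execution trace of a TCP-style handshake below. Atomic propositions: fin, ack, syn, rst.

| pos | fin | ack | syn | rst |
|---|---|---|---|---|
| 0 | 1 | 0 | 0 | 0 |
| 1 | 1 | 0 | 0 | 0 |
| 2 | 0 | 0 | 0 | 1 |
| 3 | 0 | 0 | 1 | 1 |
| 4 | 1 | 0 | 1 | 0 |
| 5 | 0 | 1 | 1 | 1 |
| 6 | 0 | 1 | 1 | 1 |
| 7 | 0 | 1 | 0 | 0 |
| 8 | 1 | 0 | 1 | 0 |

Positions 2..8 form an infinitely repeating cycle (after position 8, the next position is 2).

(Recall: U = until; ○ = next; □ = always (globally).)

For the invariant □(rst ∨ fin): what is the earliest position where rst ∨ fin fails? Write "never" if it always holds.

Check rst ∨ fin at each position in order: 0 ✓, 1 ✓, 2 ✓, 3 ✓, 4 ✓, 5 ✓, 6 ✓.
At position 7 the labels are {ack}, so rst ∨ fin is false there. This is the first violation.

7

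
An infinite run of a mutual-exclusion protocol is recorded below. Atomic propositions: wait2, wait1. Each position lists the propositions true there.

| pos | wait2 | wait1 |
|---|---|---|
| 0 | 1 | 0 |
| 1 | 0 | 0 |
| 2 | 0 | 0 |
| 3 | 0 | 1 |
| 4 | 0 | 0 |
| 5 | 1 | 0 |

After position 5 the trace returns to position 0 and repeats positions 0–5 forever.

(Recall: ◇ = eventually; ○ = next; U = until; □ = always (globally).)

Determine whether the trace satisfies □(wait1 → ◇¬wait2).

wait1 → ◇¬wait2 holds at every position 0..5, and those are all positions ever visited, so □(wait1 → ◇¬wait2) holds.
Positions where wait1 holds: 3.
Check ◇¬wait2 at each: 3→ok.

Satisfied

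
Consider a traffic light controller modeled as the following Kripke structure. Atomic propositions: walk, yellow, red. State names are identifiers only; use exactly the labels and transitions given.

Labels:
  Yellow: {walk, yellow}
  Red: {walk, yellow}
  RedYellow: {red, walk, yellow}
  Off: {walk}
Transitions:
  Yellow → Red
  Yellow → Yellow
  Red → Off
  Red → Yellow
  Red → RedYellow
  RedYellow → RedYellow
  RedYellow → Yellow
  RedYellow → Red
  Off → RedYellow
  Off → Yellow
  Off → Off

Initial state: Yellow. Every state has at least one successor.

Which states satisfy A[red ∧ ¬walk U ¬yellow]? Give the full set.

States satisfying red ∧ ¬walk: ∅.
States satisfying ¬yellow: {Off}.
States satisfying A[red ∧ ¬walk U ¬yellow]: {Off}.

{Off}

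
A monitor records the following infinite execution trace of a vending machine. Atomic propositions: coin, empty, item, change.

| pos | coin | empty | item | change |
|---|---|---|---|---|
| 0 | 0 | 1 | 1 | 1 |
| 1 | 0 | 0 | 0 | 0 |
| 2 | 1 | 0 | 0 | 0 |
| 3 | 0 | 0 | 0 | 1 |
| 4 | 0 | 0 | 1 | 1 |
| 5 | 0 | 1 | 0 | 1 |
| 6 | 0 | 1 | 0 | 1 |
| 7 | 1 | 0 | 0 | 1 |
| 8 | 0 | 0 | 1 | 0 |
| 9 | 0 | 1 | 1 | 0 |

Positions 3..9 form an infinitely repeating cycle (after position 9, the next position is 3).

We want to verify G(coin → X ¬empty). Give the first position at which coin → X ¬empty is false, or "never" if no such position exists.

never

coin → X ¬empty holds at every position 0..9, and those are all the positions the trace ever visits, so the invariant G(coin → X ¬empty) is never violated.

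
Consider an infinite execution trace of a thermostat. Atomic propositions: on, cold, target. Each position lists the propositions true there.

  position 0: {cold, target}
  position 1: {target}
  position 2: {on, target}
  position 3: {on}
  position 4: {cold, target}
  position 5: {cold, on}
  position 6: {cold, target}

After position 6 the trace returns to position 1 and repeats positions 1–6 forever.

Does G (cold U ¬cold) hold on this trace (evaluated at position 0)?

cold U ¬cold holds at every position 0..6, and those are all positions ever visited, so G (cold U ¬cold) holds.

Yes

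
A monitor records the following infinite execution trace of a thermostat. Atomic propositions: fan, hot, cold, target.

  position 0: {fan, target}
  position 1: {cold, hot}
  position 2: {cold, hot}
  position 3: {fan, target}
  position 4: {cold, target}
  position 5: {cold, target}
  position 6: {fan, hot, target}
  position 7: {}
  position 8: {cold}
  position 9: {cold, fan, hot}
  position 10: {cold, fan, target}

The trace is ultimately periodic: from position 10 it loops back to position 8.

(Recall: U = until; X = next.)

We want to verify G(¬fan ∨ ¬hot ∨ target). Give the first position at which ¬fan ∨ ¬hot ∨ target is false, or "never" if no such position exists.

9

Check ¬fan ∨ ¬hot ∨ target at each position in order: 0 ✓, 1 ✓, 2 ✓, 3 ✓, 4 ✓, 5 ✓, 6 ✓, 7 ✓, 8 ✓.
At position 9 the labels are {cold, fan, hot}, so ¬fan ∨ ¬hot ∨ target is false there. This is the first violation.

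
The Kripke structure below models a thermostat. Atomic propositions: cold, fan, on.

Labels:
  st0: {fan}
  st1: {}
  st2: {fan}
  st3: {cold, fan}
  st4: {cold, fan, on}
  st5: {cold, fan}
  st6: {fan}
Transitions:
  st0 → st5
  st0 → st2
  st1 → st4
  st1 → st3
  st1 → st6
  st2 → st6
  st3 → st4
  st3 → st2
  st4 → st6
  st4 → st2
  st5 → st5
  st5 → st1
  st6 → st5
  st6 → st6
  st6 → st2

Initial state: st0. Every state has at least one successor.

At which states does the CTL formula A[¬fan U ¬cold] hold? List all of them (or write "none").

{st0, st1, st2, st6}

States satisfying ¬fan: {st1}.
States satisfying ¬cold: {st0, st1, st2, st6}.
States satisfying A[¬fan U ¬cold]: {st0, st1, st2, st6}.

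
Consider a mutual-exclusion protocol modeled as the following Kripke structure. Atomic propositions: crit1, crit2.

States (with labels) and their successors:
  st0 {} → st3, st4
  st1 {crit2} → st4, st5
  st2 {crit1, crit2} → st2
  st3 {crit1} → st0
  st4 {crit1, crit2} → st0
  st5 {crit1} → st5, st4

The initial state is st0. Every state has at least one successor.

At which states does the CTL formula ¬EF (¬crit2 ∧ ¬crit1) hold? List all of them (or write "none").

States satisfying ¬crit2 ∧ ¬crit1: {st0}.
States satisfying EF (¬crit2 ∧ ¬crit1): {st0, st1, st3, st4, st5}.
States satisfying ¬EF (¬crit2 ∧ ¬crit1): {st2}.

{st2}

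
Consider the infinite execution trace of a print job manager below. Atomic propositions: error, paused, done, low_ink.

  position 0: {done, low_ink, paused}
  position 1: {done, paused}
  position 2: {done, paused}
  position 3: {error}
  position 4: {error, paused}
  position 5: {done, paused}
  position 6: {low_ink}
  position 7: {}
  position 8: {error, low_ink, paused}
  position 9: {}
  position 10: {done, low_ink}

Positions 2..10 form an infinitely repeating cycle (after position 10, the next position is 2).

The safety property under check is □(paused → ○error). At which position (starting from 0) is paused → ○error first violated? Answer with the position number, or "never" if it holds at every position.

0

At position 0 the labels are {done, low_ink, paused} and the next position 1 has {done, paused}, so paused → ○error is false there. This is the first violation.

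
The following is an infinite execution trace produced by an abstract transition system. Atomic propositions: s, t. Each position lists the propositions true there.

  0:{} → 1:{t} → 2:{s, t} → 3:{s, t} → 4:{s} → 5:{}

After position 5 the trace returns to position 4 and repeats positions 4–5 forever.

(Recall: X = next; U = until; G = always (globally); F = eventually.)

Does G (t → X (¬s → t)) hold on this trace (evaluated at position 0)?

Holds

t → X (¬s → t) holds at every position 0..5, and those are all positions ever visited, so G (t → X (¬s → t)) holds.
Positions where t holds: 1, 2, 3.
Check X (¬s → t) at each: 1→ok, 2→ok, 3→ok.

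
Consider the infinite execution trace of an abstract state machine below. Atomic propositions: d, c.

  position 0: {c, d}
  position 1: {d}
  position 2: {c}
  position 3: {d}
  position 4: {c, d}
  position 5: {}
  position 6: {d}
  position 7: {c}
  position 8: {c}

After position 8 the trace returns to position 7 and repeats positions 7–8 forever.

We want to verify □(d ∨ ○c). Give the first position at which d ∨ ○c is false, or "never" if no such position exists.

Check d ∨ ○c at each position in order: 0 ✓, 1 ✓.
At position 2 the labels are {c} and the next position 3 has {d}, so d ∨ ○c is false there. This is the first violation.

2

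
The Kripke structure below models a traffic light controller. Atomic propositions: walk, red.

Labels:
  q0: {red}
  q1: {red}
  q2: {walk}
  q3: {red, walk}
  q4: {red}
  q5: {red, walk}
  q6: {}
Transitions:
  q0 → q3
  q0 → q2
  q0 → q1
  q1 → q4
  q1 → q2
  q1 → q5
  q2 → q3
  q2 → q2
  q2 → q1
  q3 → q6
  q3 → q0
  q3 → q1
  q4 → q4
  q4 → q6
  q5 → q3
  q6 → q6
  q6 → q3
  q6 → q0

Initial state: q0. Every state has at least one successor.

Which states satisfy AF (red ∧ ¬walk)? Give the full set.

{q0, q1, q4}

States satisfying red ∧ ¬walk: {q0, q1, q4}.
States satisfying AF (red ∧ ¬walk): {q0, q1, q4}.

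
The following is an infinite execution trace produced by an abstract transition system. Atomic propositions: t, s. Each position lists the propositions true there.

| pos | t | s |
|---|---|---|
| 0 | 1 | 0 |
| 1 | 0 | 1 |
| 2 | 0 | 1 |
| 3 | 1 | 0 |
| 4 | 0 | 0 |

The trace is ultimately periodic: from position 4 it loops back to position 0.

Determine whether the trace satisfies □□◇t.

Holds

□◇t holds at every position 0..4, and those are all positions ever visited, so □□◇t holds.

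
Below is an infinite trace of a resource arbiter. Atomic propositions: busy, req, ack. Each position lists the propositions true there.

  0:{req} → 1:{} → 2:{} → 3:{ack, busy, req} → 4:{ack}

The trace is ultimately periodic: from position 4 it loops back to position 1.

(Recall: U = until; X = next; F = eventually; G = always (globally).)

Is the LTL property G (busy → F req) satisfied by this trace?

busy → F req holds at every position 0..4, and those are all positions ever visited, so G (busy → F req) holds.
Positions where busy holds: 3.
Check F req at each: 3→ok.

Satisfied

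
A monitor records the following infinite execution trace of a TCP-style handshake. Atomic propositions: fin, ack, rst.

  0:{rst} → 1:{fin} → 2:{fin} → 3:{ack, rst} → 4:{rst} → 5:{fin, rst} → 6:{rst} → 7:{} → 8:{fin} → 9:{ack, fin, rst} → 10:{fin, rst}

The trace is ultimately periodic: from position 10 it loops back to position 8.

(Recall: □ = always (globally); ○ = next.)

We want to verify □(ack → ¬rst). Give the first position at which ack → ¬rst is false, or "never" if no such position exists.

3

Check ack → ¬rst at each position in order: 0 ✓, 1 ✓, 2 ✓.
At position 3 the labels are {ack, rst}, so ack → ¬rst is false there. This is the first violation.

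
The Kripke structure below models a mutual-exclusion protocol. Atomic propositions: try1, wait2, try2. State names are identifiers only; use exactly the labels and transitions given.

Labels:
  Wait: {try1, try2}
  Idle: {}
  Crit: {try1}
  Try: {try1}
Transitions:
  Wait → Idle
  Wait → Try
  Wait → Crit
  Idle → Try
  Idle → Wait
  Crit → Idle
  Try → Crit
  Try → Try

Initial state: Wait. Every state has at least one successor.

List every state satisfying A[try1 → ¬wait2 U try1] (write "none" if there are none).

States satisfying try1 → ¬wait2: {Wait, Idle, Crit, Try}.
States satisfying try1: {Wait, Crit, Try}.
States satisfying A[try1 → ¬wait2 U try1]: {Wait, Idle, Crit, Try}.

{Wait, Idle, Crit, Try}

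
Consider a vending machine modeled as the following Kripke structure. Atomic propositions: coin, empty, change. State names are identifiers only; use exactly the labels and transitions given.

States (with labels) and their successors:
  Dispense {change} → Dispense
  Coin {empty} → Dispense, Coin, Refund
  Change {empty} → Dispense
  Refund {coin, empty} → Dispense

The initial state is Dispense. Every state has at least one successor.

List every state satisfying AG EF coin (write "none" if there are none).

States satisfying EF coin: {Coin, Refund}.
States satisfying AG EF coin: ∅.

none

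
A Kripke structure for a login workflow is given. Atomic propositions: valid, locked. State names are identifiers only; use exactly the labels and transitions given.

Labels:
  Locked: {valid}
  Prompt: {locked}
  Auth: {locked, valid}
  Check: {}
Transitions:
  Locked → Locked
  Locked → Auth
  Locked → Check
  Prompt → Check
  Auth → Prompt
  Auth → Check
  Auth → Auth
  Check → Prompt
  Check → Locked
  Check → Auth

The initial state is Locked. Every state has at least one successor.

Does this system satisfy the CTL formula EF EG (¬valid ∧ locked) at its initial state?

States satisfying EG (¬valid ∧ locked): ∅.
States satisfying EF EG (¬valid ∧ locked): ∅.
No suitable path/successor from Locked witnesses the formula.
Locked ∉ Sat(EF EG (¬valid ∧ locked)).

Does not hold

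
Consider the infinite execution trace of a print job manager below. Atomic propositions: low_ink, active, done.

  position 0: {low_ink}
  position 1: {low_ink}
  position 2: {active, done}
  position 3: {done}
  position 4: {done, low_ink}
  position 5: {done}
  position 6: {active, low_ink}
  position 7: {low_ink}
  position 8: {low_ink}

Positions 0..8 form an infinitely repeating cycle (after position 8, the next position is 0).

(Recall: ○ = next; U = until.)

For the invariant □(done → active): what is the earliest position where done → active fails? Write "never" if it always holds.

Check done → active at each position in order: 0 ✓, 1 ✓, 2 ✓.
At position 3 the labels are {done}, so done → active is false there. This is the first violation.

3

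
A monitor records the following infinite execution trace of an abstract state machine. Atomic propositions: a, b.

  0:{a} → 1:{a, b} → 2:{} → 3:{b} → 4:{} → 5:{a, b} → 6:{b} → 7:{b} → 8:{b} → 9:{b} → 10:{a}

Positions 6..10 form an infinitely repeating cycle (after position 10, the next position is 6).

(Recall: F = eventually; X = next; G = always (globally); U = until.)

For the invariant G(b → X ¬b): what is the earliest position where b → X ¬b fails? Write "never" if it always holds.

Check b → X ¬b at each position in order: 0 ✓, 1 ✓, 2 ✓, 3 ✓, 4 ✓.
At position 5 the labels are {a, b} and the next position 6 has {b}, so b → X ¬b is false there. This is the first violation.

5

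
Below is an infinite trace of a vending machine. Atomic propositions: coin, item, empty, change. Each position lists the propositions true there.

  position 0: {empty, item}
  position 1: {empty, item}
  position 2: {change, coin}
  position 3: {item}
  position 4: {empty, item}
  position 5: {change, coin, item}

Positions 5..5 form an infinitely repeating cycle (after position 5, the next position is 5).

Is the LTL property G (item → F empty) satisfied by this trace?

No

item → F empty must hold at every position from 0 onward. It fails at position 5, so G (item → F empty) is false.
Positions where item holds: 0, 1, 3, 4, 5.
Check F empty at each: 0→ok, 1→ok, 3→ok, 4→ok, 5→fails.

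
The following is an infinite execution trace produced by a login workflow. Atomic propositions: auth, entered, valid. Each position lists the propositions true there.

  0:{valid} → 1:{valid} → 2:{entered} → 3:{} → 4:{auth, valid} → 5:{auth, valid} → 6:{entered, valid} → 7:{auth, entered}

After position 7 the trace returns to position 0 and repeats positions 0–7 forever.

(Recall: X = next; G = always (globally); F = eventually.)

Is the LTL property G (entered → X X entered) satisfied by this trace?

Does not hold

entered → X X entered must hold at every position from 0 onward. It fails at position 2, so G (entered → X X entered) is false.
Positions where entered holds: 2, 6, 7.
Check X X entered at each: 2→fails, 6→fails, 7→fails.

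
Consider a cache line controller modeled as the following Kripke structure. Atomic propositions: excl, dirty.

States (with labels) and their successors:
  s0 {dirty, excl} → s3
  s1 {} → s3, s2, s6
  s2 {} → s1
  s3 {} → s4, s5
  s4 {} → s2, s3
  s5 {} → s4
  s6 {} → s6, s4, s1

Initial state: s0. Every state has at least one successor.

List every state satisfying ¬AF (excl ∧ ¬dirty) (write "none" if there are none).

States satisfying excl ∧ ¬dirty: ∅.
States satisfying AF (excl ∧ ¬dirty): ∅.
States satisfying ¬AF (excl ∧ ¬dirty): {s0, s1, s2, s3, s4, s5, s6}.

{s0, s1, s2, s3, s4, s5, s6}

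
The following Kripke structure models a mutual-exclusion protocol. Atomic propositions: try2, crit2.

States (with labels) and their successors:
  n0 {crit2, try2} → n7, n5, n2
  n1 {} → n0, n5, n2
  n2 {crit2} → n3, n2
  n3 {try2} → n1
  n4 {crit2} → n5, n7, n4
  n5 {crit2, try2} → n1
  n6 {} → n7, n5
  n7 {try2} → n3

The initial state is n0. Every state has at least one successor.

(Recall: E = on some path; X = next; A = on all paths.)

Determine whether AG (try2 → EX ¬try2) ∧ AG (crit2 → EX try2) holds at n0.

States satisfying try2 → EX ¬try2: {n0, n1, n2, n3, n4, n5, n6}.
States satisfying AG (try2 → EX ¬try2): ∅.
States satisfying crit2 → EX try2: {n0, n1, n2, n3, n4, n6, n7}.
States satisfying AG (crit2 → EX try2): ∅.
States satisfying AG (try2 → EX ¬try2) ∧ AG (crit2 → EX try2): ∅.
n0 ∉ Sat(AG (try2 → EX ¬try2) ∧ AG (crit2 → EX try2)).

No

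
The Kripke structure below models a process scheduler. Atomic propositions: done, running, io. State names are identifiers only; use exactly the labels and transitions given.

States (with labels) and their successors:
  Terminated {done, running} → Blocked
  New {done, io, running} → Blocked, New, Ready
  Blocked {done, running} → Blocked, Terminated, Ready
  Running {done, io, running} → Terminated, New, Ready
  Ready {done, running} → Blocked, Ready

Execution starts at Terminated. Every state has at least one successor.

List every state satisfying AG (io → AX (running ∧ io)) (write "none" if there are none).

States satisfying io → AX (running ∧ io): {Terminated, Blocked, Ready}.
States satisfying AG (io → AX (running ∧ io)): {Terminated, Blocked, Ready}.

{Terminated, Blocked, Ready}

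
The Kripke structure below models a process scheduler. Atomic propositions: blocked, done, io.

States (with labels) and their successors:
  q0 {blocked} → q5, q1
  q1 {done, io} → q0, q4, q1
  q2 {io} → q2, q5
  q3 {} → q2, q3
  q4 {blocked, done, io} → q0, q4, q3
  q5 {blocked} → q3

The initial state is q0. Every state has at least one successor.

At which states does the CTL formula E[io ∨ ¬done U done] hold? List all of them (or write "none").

{q0, q1, q4}

States satisfying io ∨ ¬done: {q0, q1, q2, q3, q4, q5}.
States satisfying done: {q1, q4}.
States satisfying E[io ∨ ¬done U done]: {q0, q1, q4}.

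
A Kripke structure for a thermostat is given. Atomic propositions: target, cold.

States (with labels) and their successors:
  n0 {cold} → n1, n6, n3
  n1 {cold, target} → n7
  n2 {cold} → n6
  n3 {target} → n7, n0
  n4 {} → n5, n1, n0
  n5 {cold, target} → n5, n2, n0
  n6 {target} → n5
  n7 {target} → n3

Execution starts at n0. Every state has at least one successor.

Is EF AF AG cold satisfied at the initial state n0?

Violated

States satisfying AF AG cold: ∅.
States satisfying EF AF AG cold: ∅.
No suitable path/successor from n0 witnesses the formula.
n0 ∉ Sat(EF AF AG cold).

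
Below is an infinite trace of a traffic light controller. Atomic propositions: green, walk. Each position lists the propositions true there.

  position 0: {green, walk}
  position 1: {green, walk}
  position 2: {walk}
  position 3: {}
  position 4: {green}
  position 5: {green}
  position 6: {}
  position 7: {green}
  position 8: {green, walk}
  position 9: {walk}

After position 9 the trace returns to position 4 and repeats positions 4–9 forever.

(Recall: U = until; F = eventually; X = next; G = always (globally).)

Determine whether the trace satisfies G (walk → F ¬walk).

Satisfied

walk → F ¬walk holds at every position 0..9, and those are all positions ever visited, so G (walk → F ¬walk) holds.
Positions where walk holds: 0, 1, 2, 8, 9.
Check F ¬walk at each: 0→ok, 1→ok, 2→ok, 8→ok, 9→ok.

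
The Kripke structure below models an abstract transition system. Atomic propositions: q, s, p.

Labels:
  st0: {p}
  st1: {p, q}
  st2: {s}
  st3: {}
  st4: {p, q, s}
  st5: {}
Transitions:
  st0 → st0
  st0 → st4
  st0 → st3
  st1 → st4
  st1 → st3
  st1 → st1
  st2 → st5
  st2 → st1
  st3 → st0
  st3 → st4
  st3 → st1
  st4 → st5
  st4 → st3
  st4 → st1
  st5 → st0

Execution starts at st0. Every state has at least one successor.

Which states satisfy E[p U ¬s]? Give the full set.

{st0, st1, st3, st4, st5}

States satisfying p: {st0, st1, st4}.
States satisfying ¬s: {st0, st1, st3, st5}.
States satisfying E[p U ¬s]: {st0, st1, st3, st4, st5}.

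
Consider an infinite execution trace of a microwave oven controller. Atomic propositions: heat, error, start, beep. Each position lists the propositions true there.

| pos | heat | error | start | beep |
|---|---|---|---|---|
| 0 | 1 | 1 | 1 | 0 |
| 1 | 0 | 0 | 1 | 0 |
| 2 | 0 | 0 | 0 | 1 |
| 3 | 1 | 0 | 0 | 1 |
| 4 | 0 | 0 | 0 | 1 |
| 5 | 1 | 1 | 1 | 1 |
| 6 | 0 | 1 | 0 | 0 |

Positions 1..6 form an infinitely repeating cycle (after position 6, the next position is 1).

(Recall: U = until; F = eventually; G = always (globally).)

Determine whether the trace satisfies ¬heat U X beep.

Walking from position 0: at position 0, X beep has not yet held and ¬heat fails, so ¬heat U X beep is false.

No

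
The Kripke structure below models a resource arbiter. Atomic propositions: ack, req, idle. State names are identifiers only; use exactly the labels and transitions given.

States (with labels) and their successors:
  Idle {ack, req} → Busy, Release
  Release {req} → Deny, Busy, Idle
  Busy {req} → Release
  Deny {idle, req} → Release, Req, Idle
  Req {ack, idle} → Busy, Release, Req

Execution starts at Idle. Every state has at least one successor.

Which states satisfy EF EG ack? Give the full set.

{Idle, Release, Busy, Deny, Req}

States satisfying EG ack: {Req}.
States satisfying EF EG ack: {Idle, Release, Busy, Deny, Req}.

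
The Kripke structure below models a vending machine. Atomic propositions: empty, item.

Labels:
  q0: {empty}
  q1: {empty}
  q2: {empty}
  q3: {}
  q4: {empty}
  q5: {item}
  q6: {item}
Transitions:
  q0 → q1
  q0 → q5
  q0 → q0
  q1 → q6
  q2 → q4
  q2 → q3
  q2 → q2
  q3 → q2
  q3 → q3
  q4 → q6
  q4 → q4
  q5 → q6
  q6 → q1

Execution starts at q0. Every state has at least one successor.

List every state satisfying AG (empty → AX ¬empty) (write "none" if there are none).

States satisfying empty → AX ¬empty: {q1, q3, q5, q6}.
States satisfying AG (empty → AX ¬empty): {q1, q5, q6}.

{q1, q5, q6}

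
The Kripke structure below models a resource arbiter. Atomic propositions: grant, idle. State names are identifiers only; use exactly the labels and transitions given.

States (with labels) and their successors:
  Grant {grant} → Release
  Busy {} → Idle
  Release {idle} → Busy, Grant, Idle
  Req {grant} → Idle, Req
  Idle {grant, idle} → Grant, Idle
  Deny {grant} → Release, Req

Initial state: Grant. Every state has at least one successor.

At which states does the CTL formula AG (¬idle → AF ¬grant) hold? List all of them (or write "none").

States satisfying ¬idle → AF ¬grant: {Grant, Busy, Release, Idle}.
States satisfying AG (¬idle → AF ¬grant): {Grant, Busy, Release, Idle}.

{Grant, Busy, Release, Idle}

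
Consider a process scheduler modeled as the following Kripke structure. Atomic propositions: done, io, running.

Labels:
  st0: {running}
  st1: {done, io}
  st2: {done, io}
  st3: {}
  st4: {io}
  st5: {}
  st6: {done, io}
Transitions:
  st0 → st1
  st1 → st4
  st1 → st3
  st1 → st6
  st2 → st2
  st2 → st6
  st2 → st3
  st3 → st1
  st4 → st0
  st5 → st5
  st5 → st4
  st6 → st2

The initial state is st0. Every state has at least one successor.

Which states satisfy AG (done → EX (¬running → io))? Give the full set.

{st0, st1, st2, st3, st4, st5, st6}

States satisfying done → EX (¬running → io): {st0, st1, st2, st3, st4, st5, st6}.
States satisfying AG (done → EX (¬running → io)): {st0, st1, st2, st3, st4, st5, st6}.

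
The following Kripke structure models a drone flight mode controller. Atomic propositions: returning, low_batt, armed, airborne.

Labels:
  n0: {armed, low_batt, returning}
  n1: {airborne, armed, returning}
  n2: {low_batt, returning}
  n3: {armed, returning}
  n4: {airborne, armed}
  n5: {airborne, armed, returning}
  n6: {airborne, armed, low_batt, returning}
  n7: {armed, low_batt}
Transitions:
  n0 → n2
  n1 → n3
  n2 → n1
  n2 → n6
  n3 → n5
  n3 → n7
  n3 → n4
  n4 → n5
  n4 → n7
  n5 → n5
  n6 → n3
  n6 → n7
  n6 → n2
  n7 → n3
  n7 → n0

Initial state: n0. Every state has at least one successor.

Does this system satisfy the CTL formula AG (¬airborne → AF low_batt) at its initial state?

Violated

States satisfying ¬airborne → AF low_batt: {n0, n1, n2, n4, n5, n6, n7}.
States satisfying AG (¬airborne → AF low_batt): {n5}.
n3 is reachable from n0 and violates ¬airborne → AF low_batt, so AG fails at n0.
n0 ∉ Sat(AG (¬airborne → AF low_batt)).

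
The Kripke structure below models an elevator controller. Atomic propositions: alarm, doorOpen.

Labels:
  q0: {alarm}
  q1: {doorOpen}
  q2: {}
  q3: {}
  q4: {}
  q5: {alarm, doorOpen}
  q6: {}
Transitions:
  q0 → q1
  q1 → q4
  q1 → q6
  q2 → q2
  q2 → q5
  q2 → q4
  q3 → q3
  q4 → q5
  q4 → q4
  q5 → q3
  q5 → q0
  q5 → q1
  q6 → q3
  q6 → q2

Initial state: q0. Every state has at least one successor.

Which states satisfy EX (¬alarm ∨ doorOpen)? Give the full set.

States satisfying ¬alarm ∨ doorOpen: {q1, q2, q3, q4, q5, q6}.
States satisfying EX (¬alarm ∨ doorOpen): {q0, q1, q2, q3, q4, q5, q6}.

{q0, q1, q2, q3, q4, q5, q6}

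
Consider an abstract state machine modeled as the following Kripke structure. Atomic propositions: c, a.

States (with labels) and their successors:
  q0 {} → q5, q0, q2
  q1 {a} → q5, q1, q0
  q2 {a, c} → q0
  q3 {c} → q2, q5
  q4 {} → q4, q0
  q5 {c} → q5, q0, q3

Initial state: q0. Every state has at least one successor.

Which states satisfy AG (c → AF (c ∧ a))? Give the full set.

States satisfying c → AF (c ∧ a): {q0, q1, q2, q4}.
States satisfying AG (c → AF (c ∧ a)): ∅.

none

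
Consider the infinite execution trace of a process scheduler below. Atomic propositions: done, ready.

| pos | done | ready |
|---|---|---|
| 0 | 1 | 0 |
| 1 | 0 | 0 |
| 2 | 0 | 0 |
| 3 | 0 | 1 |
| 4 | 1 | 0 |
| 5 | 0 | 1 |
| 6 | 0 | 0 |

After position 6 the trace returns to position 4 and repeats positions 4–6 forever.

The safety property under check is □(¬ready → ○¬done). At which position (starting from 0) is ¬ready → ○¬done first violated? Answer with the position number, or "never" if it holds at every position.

Check ¬ready → ○¬done at each position in order: 0 ✓, 1 ✓, 2 ✓, 3 ✓, 4 ✓, 5 ✓.
At position 6 the labels are {} and the next position 4 has {done}, so ¬ready → ○¬done is false there. This is the first violation.

6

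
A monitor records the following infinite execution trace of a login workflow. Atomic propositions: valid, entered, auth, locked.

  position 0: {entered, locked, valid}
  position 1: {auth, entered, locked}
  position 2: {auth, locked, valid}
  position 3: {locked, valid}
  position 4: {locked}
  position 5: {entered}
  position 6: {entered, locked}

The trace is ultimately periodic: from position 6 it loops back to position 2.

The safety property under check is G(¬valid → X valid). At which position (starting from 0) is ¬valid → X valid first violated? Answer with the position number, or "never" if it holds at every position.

Check ¬valid → X valid at each position in order: 0 ✓, 1 ✓, 2 ✓, 3 ✓.
At position 4 the labels are {locked} and the next position 5 has {entered}, so ¬valid → X valid is false there. This is the first violation.

4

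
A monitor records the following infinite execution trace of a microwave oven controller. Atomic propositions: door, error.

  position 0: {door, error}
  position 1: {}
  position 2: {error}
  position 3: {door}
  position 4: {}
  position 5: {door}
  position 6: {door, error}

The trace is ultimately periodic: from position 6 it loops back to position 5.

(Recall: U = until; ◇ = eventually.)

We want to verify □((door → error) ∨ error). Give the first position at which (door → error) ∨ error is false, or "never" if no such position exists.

Check (door → error) ∨ error at each position in order: 0 ✓, 1 ✓, 2 ✓.
At position 3 the labels are {door}, so (door → error) ∨ error is false there. This is the first violation.

3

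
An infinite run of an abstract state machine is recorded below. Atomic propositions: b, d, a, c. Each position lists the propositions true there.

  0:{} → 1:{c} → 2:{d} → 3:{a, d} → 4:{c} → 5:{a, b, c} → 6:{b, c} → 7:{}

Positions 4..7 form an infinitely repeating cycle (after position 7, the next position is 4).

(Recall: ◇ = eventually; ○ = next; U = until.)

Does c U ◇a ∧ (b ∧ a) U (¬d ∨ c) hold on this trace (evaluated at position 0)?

Yes

Walking from position 0: ◇a first holds at position 0, and c holds at every earlier position along the way, so c U ◇a holds.
Walking from position 0: ¬d ∨ c first holds at position 0, and b ∧ a holds at every earlier position along the way, so (b ∧ a) U (¬d ∨ c) holds.
At position 0: c U ◇a is true; (b ∧ a) U (¬d ∨ c) is true; so c U ◇a ∧ (b ∧ a) U (¬d ∨ c) is true.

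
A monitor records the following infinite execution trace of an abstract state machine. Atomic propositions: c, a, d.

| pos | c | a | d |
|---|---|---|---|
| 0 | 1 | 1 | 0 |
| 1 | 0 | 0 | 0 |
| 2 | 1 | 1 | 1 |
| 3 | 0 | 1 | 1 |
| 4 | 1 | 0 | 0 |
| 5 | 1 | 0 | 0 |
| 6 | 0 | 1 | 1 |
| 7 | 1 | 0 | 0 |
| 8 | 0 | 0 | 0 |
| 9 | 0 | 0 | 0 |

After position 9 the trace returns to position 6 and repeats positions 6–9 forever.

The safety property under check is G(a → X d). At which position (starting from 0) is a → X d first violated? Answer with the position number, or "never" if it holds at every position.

0

At position 0 the labels are {a, c} and the next position 1 has {}, so a → X d is false there. This is the first violation.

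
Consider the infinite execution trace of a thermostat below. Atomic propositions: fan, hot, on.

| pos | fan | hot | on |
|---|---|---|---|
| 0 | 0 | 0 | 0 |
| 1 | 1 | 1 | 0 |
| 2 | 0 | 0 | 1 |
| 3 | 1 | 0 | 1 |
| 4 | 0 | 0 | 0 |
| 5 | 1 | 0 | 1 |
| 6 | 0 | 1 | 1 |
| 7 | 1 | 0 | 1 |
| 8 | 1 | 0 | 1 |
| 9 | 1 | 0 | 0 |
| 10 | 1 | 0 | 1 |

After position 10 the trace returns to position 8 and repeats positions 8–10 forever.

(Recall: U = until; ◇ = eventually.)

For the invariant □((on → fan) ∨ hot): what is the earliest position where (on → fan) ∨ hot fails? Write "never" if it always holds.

2

Check (on → fan) ∨ hot at each position in order: 0 ✓, 1 ✓.
At position 2 the labels are {on}, so (on → fan) ∨ hot is false there. This is the first violation.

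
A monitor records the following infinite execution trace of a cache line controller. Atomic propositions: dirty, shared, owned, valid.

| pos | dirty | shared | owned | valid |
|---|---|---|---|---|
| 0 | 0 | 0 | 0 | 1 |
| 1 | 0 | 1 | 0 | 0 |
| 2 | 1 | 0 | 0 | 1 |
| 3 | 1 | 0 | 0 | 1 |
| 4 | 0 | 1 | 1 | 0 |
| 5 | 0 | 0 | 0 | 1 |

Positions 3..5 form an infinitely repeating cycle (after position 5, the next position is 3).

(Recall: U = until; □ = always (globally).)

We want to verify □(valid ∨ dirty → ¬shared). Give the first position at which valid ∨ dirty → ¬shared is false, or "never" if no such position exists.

never

valid ∨ dirty → ¬shared holds at every position 0..5, and those are all the positions the trace ever visits, so the invariant □(valid ∨ dirty → ¬shared) is never violated.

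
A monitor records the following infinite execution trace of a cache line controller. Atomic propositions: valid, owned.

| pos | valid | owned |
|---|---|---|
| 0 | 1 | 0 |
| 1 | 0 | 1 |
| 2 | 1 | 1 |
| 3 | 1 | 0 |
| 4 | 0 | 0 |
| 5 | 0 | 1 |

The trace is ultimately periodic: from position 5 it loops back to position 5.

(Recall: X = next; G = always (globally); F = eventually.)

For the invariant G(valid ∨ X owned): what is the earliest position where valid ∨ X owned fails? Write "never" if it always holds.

never

valid ∨ X owned holds at every position 0..5, and those are all the positions the trace ever visits, so the invariant G(valid ∨ X owned) is never violated.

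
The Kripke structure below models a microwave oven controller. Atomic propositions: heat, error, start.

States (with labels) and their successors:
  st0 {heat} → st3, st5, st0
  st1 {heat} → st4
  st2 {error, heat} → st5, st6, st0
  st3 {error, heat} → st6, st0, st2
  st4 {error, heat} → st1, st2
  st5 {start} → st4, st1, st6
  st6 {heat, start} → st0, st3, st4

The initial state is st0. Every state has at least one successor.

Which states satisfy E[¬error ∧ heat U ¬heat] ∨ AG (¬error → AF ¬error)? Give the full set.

States satisfying ¬error ∧ heat: {st0, st1, st6}.
States satisfying ¬heat: {st5}.
States satisfying E[¬error ∧ heat U ¬heat]: {st0, st5, st6}.
States satisfying ¬error → AF ¬error: {st0, st1, st2, st3, st4, st5, st6}.
States satisfying AG (¬error → AF ¬error): {st0, st1, st2, st3, st4, st5, st6}.
States satisfying E[¬error ∧ heat U ¬heat] ∨ AG (¬error → AF ¬error): {st0, st1, st2, st3, st4, st5, st6}.

{st0, st1, st2, st3, st4, st5, st6}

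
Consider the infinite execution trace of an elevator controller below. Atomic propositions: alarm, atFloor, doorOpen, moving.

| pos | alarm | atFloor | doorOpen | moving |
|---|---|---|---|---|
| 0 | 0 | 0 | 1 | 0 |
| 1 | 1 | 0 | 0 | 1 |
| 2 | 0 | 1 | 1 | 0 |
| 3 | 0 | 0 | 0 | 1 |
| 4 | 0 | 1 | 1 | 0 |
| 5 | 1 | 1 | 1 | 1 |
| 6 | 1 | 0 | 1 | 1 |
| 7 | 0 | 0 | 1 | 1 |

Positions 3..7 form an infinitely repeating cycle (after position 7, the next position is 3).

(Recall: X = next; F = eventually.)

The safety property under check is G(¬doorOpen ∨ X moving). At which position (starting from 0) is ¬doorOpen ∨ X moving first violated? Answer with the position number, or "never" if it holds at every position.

¬doorOpen ∨ X moving holds at every position 0..7, and those are all the positions the trace ever visits, so the invariant G(¬doorOpen ∨ X moving) is never violated.

never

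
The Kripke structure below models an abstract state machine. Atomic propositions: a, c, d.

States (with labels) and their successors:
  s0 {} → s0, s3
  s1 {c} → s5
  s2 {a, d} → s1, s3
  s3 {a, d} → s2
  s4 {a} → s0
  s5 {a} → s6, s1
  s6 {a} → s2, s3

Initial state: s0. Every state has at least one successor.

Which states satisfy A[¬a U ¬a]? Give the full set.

{s0, s1}

States satisfying ¬a: {s0, s1}.
States satisfying A[¬a U ¬a]: {s0, s1}.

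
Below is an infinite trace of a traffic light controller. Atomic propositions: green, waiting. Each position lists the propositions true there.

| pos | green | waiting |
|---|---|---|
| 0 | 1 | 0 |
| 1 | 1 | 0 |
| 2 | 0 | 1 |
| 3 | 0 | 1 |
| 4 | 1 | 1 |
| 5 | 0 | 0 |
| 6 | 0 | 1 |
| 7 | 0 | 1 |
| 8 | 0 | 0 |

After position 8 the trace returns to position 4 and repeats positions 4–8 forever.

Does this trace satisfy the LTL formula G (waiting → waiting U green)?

waiting → waiting U green must hold at every position from 0 onward. It fails at position 6, so G (waiting → waiting U green) is false.
Positions where waiting holds: 2, 3, 4, 6, 7.
Check waiting U green at each: 2→ok, 3→ok, 4→ok, 6→fails, 7→fails.

Does not hold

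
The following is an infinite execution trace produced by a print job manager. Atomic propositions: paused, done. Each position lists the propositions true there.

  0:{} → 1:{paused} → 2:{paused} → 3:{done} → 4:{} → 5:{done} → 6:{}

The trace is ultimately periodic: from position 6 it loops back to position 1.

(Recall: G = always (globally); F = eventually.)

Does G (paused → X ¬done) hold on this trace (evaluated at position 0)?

paused → X ¬done must hold at every position from 0 onward. It fails at position 2, so G (paused → X ¬done) is false.
Positions where paused holds: 1, 2.
Check X ¬done at each: 1→ok, 2→fails.

No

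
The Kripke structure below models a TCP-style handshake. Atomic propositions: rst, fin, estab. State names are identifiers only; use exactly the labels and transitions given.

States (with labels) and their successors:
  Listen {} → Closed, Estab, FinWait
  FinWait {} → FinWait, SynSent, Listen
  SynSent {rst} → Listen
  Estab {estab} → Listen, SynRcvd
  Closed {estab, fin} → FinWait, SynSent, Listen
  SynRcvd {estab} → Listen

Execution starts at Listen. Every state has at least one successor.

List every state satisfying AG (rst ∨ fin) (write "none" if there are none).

none

States satisfying rst ∨ fin: {SynSent, Closed}.
States satisfying AG (rst ∨ fin): ∅.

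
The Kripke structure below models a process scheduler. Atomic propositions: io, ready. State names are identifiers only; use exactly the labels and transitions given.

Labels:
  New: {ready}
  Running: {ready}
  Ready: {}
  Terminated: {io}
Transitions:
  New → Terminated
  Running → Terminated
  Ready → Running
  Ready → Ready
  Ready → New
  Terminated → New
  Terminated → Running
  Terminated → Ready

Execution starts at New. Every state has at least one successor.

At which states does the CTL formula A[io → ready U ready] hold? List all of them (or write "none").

States satisfying io → ready: {New, Running, Ready}.
States satisfying ready: {New, Running}.
States satisfying A[io → ready U ready]: {New, Running}.

{New, Running}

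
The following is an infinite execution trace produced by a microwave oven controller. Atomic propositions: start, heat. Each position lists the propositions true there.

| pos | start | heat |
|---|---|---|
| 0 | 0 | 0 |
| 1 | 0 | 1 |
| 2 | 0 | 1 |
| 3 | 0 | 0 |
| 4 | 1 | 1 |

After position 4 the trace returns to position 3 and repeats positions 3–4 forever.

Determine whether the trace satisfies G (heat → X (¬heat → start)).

heat → X (¬heat → start) must hold at every position from 0 onward. It fails at position 2, so G (heat → X (¬heat → start)) is false.
Positions where heat holds: 1, 2, 4.
Check X (¬heat → start) at each: 1→ok, 2→fails, 4→fails.

No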